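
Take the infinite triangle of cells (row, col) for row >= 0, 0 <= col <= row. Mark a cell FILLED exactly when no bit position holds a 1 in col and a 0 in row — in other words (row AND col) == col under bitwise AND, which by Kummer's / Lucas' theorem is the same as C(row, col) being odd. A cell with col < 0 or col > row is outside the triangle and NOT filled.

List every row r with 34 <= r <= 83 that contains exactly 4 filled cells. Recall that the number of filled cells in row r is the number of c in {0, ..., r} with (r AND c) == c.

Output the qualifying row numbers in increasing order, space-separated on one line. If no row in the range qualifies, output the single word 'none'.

Answer: 34 36 40 48 65 66 68 72 80

Derivation:
Row r has 2^popcount(r) filled cells, so we need popcount(r) = log2(4) = 2.
Scan r = 34..83 and keep those with exactly 2 one-bits:
r=34=100010 popcount=2 -> KEEP
r=35=100011 popcount=3 -> skip
r=36=100100 popcount=2 -> KEEP
r=37=100101 popcount=3 -> skip
r=38=100110 popcount=3 -> skip
r=39=100111 popcount=4 -> skip
r=40=101000 popcount=2 -> KEEP
r=41=101001 popcount=3 -> skip
r=42=101010 popcount=3 -> skip
r=43=101011 popcount=4 -> skip
r=44=101100 popcount=3 -> skip
r=45=101101 popcount=4 -> skip
r=46=101110 popcount=4 -> skip
r=47=101111 popcount=5 -> skip
r=48=110000 popcount=2 -> KEEP
r=49=110001 popcount=3 -> skip
r=50=110010 popcount=3 -> skip
r=51=110011 popcount=4 -> skip
r=52=110100 popcount=3 -> skip
r=53=110101 popcount=4 -> skip
r=54=110110 popcount=4 -> skip
r=55=110111 popcount=5 -> skip
r=56=111000 popcount=3 -> skip
r=57=111001 popcount=4 -> skip
r=58=111010 popcount=4 -> skip
r=59=111011 popcount=5 -> skip
r=60=111100 popcount=4 -> skip
r=61=111101 popcount=5 -> skip
r=62=111110 popcount=5 -> skip
r=63=111111 popcount=6 -> skip
r=64=1000000 popcount=1 -> skip
r=65=1000001 popcount=2 -> KEEP
r=66=1000010 popcount=2 -> KEEP
r=67=1000011 popcount=3 -> skip
r=68=1000100 popcount=2 -> KEEP
r=69=1000101 popcount=3 -> skip
r=70=1000110 popcount=3 -> skip
r=71=1000111 popcount=4 -> skip
r=72=1001000 popcount=2 -> KEEP
r=73=1001001 popcount=3 -> skip
r=74=1001010 popcount=3 -> skip
r=75=1001011 popcount=4 -> skip
r=76=1001100 popcount=3 -> skip
r=77=1001101 popcount=4 -> skip
r=78=1001110 popcount=4 -> skip
r=79=1001111 popcount=5 -> skip
r=80=1010000 popcount=2 -> KEEP
r=81=1010001 popcount=3 -> skip
r=82=1010010 popcount=3 -> skip
r=83=1010011 popcount=4 -> skip
Kept rows: 34 36 40 48 65 66 68 72 80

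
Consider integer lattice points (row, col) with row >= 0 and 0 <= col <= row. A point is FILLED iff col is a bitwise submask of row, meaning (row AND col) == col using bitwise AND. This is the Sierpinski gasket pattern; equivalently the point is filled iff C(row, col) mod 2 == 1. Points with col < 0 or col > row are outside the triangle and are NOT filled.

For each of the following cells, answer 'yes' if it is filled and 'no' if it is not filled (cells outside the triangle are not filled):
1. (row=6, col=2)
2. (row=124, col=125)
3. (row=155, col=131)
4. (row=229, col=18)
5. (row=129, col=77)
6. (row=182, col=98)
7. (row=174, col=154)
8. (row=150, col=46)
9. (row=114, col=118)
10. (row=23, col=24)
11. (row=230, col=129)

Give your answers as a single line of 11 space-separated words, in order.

Answer: yes no yes no no no no no no no no

Derivation:
(6,2): row=0b110, col=0b10, row AND col = 0b10 = 2; 2 == 2 -> filled
(124,125): col outside [0, 124] -> not filled
(155,131): row=0b10011011, col=0b10000011, row AND col = 0b10000011 = 131; 131 == 131 -> filled
(229,18): row=0b11100101, col=0b10010, row AND col = 0b0 = 0; 0 != 18 -> empty
(129,77): row=0b10000001, col=0b1001101, row AND col = 0b1 = 1; 1 != 77 -> empty
(182,98): row=0b10110110, col=0b1100010, row AND col = 0b100010 = 34; 34 != 98 -> empty
(174,154): row=0b10101110, col=0b10011010, row AND col = 0b10001010 = 138; 138 != 154 -> empty
(150,46): row=0b10010110, col=0b101110, row AND col = 0b110 = 6; 6 != 46 -> empty
(114,118): col outside [0, 114] -> not filled
(23,24): col outside [0, 23] -> not filled
(230,129): row=0b11100110, col=0b10000001, row AND col = 0b10000000 = 128; 128 != 129 -> empty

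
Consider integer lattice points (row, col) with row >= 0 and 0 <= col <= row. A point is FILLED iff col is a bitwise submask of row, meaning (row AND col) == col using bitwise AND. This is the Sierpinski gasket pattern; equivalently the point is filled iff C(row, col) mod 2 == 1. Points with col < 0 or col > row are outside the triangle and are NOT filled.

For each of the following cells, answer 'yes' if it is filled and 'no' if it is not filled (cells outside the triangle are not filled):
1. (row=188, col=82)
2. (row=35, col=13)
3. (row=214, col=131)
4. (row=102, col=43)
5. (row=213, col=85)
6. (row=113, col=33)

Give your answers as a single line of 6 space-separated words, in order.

Answer: no no no no yes yes

Derivation:
(188,82): row=0b10111100, col=0b1010010, row AND col = 0b10000 = 16; 16 != 82 -> empty
(35,13): row=0b100011, col=0b1101, row AND col = 0b1 = 1; 1 != 13 -> empty
(214,131): row=0b11010110, col=0b10000011, row AND col = 0b10000010 = 130; 130 != 131 -> empty
(102,43): row=0b1100110, col=0b101011, row AND col = 0b100010 = 34; 34 != 43 -> empty
(213,85): row=0b11010101, col=0b1010101, row AND col = 0b1010101 = 85; 85 == 85 -> filled
(113,33): row=0b1110001, col=0b100001, row AND col = 0b100001 = 33; 33 == 33 -> filled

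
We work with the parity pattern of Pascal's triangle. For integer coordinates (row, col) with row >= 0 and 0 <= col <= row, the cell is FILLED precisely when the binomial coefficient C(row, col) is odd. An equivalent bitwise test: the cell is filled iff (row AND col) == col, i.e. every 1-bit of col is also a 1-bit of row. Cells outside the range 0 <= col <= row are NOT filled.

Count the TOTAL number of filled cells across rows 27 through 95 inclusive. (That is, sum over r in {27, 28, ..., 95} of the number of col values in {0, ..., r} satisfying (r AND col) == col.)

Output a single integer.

Answer: 1060

Derivation:
r27=11011 pc4: +16 =16
r28=11100 pc3: +8 =24
r29=11101 pc4: +16 =40
r30=11110 pc4: +16 =56
r31=11111 pc5: +32 =88
r32=100000 pc1: +2 =90
r33=100001 pc2: +4 =94
r34=100010 pc2: +4 =98
r35=100011 pc3: +8 =106
r36=100100 pc2: +4 =110
r37=100101 pc3: +8 =118
r38=100110 pc3: +8 =126
r39=100111 pc4: +16 =142
r40=101000 pc2: +4 =146
r41=101001 pc3: +8 =154
r42=101010 pc3: +8 =162
r43=101011 pc4: +16 =178
r44=101100 pc3: +8 =186
r45=101101 pc4: +16 =202
r46=101110 pc4: +16 =218
r47=101111 pc5: +32 =250
r48=110000 pc2: +4 =254
r49=110001 pc3: +8 =262
r50=110010 pc3: +8 =270
r51=110011 pc4: +16 =286
r52=110100 pc3: +8 =294
r53=110101 pc4: +16 =310
r54=110110 pc4: +16 =326
r55=110111 pc5: +32 =358
r56=111000 pc3: +8 =366
r57=111001 pc4: +16 =382
r58=111010 pc4: +16 =398
r59=111011 pc5: +32 =430
r60=111100 pc4: +16 =446
r61=111101 pc5: +32 =478
r62=111110 pc5: +32 =510
r63=111111 pc6: +64 =574
r64=1000000 pc1: +2 =576
r65=1000001 pc2: +4 =580
r66=1000010 pc2: +4 =584
r67=1000011 pc3: +8 =592
r68=1000100 pc2: +4 =596
r69=1000101 pc3: +8 =604
r70=1000110 pc3: +8 =612
r71=1000111 pc4: +16 =628
r72=1001000 pc2: +4 =632
r73=1001001 pc3: +8 =640
r74=1001010 pc3: +8 =648
r75=1001011 pc4: +16 =664
r76=1001100 pc3: +8 =672
r77=1001101 pc4: +16 =688
r78=1001110 pc4: +16 =704
r79=1001111 pc5: +32 =736
r80=1010000 pc2: +4 =740
r81=1010001 pc3: +8 =748
r82=1010010 pc3: +8 =756
r83=1010011 pc4: +16 =772
r84=1010100 pc3: +8 =780
r85=1010101 pc4: +16 =796
r86=1010110 pc4: +16 =812
r87=1010111 pc5: +32 =844
r88=1011000 pc3: +8 =852
r89=1011001 pc4: +16 =868
r90=1011010 pc4: +16 =884
r91=1011011 pc5: +32 =916
r92=1011100 pc4: +16 =932
r93=1011101 pc5: +32 =964
r94=1011110 pc5: +32 =996
r95=1011111 pc6: +64 =1060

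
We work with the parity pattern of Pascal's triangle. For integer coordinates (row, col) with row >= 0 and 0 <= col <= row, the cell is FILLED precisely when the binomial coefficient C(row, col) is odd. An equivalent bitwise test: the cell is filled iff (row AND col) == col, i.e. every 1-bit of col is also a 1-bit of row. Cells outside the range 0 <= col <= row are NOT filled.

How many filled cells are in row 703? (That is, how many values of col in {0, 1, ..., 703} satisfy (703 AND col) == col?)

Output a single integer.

703 in binary = 1010111111
popcount(703) = number of 1-bits in 1010111111 = 8
A col c satisfies (703 AND c) == c iff every set bit of c is also set in 703; each of the 8 set bits of 703 can independently be on or off in c.
count = 2^8 = 256

Answer: 256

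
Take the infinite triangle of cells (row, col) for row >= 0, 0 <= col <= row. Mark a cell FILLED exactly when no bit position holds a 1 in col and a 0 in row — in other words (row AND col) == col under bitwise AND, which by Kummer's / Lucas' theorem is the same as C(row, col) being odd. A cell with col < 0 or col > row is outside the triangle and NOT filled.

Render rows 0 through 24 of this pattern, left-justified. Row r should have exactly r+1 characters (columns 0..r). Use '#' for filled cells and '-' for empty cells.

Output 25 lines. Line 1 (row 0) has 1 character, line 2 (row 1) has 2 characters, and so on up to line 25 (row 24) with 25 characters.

Answer: #
##
#-#
####
#---#
##--##
#-#-#-#
########
#-------#
##------##
#-#-----#-#
####----####
#---#---#---#
##--##--##--##
#-#-#-#-#-#-#-#
################
#---------------#
##--------------##
#-#-------------#-#
####------------####
#---#-----------#---#
##--##----------##--##
#-#-#-#---------#-#-#-#
########--------########
#-------#-------#-------#

Derivation:
r0=0: #
r1=1: ##
r2=10: #-#
r3=11: ####
r4=100: #---#
r5=101: ##--##
r6=110: #-#-#-#
r7=111: ########
r8=1000: #-------#
r9=1001: ##------##
r10=1010: #-#-----#-#
r11=1011: ####----####
r12=1100: #---#---#---#
r13=1101: ##--##--##--##
r14=1110: #-#-#-#-#-#-#-#
r15=1111: ################
r16=10000: #---------------#
r17=10001: ##--------------##
r18=10010: #-#-------------#-#
r19=10011: ####------------####
r20=10100: #---#-----------#---#
r21=10101: ##--##----------##--##
r22=10110: #-#-#-#---------#-#-#-#
r23=10111: ########--------########
r24=11000: #-------#-------#-------#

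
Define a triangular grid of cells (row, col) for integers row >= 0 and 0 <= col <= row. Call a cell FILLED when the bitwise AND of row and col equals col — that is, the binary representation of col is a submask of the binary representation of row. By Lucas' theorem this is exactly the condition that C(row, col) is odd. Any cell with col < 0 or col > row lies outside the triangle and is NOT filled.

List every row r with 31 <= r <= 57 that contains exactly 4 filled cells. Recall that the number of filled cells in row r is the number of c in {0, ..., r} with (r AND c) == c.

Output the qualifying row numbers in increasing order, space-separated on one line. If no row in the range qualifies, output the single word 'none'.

Answer: 33 34 36 40 48

Derivation:
Row r has 2^popcount(r) filled cells, so we need popcount(r) = log2(4) = 2.
Scan r = 31..57 and keep those with exactly 2 one-bits:
r=31=11111 popcount=5 -> skip
r=32=100000 popcount=1 -> skip
r=33=100001 popcount=2 -> KEEP
r=34=100010 popcount=2 -> KEEP
r=35=100011 popcount=3 -> skip
r=36=100100 popcount=2 -> KEEP
r=37=100101 popcount=3 -> skip
r=38=100110 popcount=3 -> skip
r=39=100111 popcount=4 -> skip
r=40=101000 popcount=2 -> KEEP
r=41=101001 popcount=3 -> skip
r=42=101010 popcount=3 -> skip
r=43=101011 popcount=4 -> skip
r=44=101100 popcount=3 -> skip
r=45=101101 popcount=4 -> skip
r=46=101110 popcount=4 -> skip
r=47=101111 popcount=5 -> skip
r=48=110000 popcount=2 -> KEEP
r=49=110001 popcount=3 -> skip
r=50=110010 popcount=3 -> skip
r=51=110011 popcount=4 -> skip
r=52=110100 popcount=3 -> skip
r=53=110101 popcount=4 -> skip
r=54=110110 popcount=4 -> skip
r=55=110111 popcount=5 -> skip
r=56=111000 popcount=3 -> skip
r=57=111001 popcount=4 -> skip
Kept rows: 33 34 36 40 48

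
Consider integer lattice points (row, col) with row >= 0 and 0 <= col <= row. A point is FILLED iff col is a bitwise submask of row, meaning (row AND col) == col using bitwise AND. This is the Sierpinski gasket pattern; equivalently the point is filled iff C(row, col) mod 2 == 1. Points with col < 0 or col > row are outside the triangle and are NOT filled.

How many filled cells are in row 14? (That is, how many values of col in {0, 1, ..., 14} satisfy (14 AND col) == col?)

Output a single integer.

14 in binary = 1110
popcount(14) = number of 1-bits in 1110 = 3
A col c satisfies (14 AND c) == c iff every set bit of c is also set in 14; each of the 3 set bits of 14 can independently be on or off in c.
count = 2^3 = 8

Answer: 8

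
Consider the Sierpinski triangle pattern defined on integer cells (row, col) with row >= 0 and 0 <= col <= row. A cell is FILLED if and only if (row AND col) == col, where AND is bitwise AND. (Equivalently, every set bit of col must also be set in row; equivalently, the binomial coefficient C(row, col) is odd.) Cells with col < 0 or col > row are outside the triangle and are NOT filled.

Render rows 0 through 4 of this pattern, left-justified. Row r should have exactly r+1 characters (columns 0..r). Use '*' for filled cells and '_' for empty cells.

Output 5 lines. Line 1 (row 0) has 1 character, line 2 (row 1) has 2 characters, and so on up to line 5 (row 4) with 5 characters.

r0=0: *
r1=1: **
r2=10: *_*
r3=11: ****
r4=100: *___*

Answer: *
**
*_*
****
*___*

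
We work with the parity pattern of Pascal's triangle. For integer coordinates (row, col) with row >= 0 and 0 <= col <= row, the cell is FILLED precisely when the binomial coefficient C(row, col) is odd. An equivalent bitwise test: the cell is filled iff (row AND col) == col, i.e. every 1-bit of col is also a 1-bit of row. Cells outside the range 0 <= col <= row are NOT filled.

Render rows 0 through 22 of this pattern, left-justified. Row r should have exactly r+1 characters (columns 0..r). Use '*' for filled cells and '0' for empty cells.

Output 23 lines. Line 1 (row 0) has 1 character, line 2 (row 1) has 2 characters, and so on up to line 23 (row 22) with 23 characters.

r0=0: *
r1=1: **
r2=10: *0*
r3=11: ****
r4=100: *000*
r5=101: **00**
r6=110: *0*0*0*
r7=111: ********
r8=1000: *0000000*
r9=1001: **000000**
r10=1010: *0*00000*0*
r11=1011: ****0000****
r12=1100: *000*000*000*
r13=1101: **00**00**00**
r14=1110: *0*0*0*0*0*0*0*
r15=1111: ****************
r16=10000: *000000000000000*
r17=10001: **00000000000000**
r18=10010: *0*0000000000000*0*
r19=10011: ****000000000000****
r20=10100: *000*00000000000*000*
r21=10101: **00**0000000000**00**
r22=10110: *0*0*0*000000000*0*0*0*

Answer: *
**
*0*
****
*000*
**00**
*0*0*0*
********
*0000000*
**000000**
*0*00000*0*
****0000****
*000*000*000*
**00**00**00**
*0*0*0*0*0*0*0*
****************
*000000000000000*
**00000000000000**
*0*0000000000000*0*
****000000000000****
*000*00000000000*000*
**00**0000000000**00**
*0*0*0*000000000*0*0*0*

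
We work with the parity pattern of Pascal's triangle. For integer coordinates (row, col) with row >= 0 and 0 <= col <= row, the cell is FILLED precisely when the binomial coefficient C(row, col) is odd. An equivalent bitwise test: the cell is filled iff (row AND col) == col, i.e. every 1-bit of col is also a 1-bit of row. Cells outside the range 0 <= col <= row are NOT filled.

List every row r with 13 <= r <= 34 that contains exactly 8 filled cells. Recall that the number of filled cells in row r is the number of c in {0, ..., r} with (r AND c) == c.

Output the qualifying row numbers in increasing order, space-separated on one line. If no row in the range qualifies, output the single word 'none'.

Row r has 2^popcount(r) filled cells, so we need popcount(r) = log2(8) = 3.
Scan r = 13..34 and keep those with exactly 3 one-bits:
r=13=1101 popcount=3 -> KEEP
r=14=1110 popcount=3 -> KEEP
r=15=1111 popcount=4 -> skip
r=16=10000 popcount=1 -> skip
r=17=10001 popcount=2 -> skip
r=18=10010 popcount=2 -> skip
r=19=10011 popcount=3 -> KEEP
r=20=10100 popcount=2 -> skip
r=21=10101 popcount=3 -> KEEP
r=22=10110 popcount=3 -> KEEP
r=23=10111 popcount=4 -> skip
r=24=11000 popcount=2 -> skip
r=25=11001 popcount=3 -> KEEP
r=26=11010 popcount=3 -> KEEP
r=27=11011 popcount=4 -> skip
r=28=11100 popcount=3 -> KEEP
r=29=11101 popcount=4 -> skip
r=30=11110 popcount=4 -> skip
r=31=11111 popcount=5 -> skip
r=32=100000 popcount=1 -> skip
r=33=100001 popcount=2 -> skip
r=34=100010 popcount=2 -> skip
Kept rows: 13 14 19 21 22 25 26 28

Answer: 13 14 19 21 22 25 26 28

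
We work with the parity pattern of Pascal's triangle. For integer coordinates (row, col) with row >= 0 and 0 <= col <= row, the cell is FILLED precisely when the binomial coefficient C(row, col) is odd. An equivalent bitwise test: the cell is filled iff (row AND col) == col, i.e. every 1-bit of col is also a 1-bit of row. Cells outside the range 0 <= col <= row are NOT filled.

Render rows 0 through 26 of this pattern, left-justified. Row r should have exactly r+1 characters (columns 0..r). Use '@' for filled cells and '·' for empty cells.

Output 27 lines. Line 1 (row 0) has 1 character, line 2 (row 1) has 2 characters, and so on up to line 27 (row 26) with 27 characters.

Answer: @
@@
@·@
@@@@
@···@
@@··@@
@·@·@·@
@@@@@@@@
@·······@
@@······@@
@·@·····@·@
@@@@····@@@@
@···@···@···@
@@··@@··@@··@@
@·@·@·@·@·@·@·@
@@@@@@@@@@@@@@@@
@···············@
@@··············@@
@·@·············@·@
@@@@············@@@@
@···@···········@···@
@@··@@··········@@··@@
@·@·@·@·········@·@·@·@
@@@@@@@@········@@@@@@@@
@·······@·······@·······@
@@······@@······@@······@@
@·@·····@·@·····@·@·····@·@

Derivation:
r0=0: @
r1=1: @@
r2=10: @·@
r3=11: @@@@
r4=100: @···@
r5=101: @@··@@
r6=110: @·@·@·@
r7=111: @@@@@@@@
r8=1000: @·······@
r9=1001: @@······@@
r10=1010: @·@·····@·@
r11=1011: @@@@····@@@@
r12=1100: @···@···@···@
r13=1101: @@··@@··@@··@@
r14=1110: @·@·@·@·@·@·@·@
r15=1111: @@@@@@@@@@@@@@@@
r16=10000: @···············@
r17=10001: @@··············@@
r18=10010: @·@·············@·@
r19=10011: @@@@············@@@@
r20=10100: @···@···········@···@
r21=10101: @@··@@··········@@··@@
r22=10110: @·@·@·@·········@·@·@·@
r23=10111: @@@@@@@@········@@@@@@@@
r24=11000: @·······@·······@·······@
r25=11001: @@······@@······@@······@@
r26=11010: @·@·····@·@·····@·@·····@·@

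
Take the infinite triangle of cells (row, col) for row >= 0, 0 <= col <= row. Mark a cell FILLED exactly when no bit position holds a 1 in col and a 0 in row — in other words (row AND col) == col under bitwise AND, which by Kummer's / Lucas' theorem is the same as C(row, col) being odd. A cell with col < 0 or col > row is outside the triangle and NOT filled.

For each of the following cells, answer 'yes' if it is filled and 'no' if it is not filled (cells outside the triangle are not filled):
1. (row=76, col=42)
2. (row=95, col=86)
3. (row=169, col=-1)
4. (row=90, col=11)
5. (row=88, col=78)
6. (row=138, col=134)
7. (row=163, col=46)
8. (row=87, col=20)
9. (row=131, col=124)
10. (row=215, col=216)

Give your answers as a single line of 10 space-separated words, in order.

(76,42): row=0b1001100, col=0b101010, row AND col = 0b1000 = 8; 8 != 42 -> empty
(95,86): row=0b1011111, col=0b1010110, row AND col = 0b1010110 = 86; 86 == 86 -> filled
(169,-1): col outside [0, 169] -> not filled
(90,11): row=0b1011010, col=0b1011, row AND col = 0b1010 = 10; 10 != 11 -> empty
(88,78): row=0b1011000, col=0b1001110, row AND col = 0b1001000 = 72; 72 != 78 -> empty
(138,134): row=0b10001010, col=0b10000110, row AND col = 0b10000010 = 130; 130 != 134 -> empty
(163,46): row=0b10100011, col=0b101110, row AND col = 0b100010 = 34; 34 != 46 -> empty
(87,20): row=0b1010111, col=0b10100, row AND col = 0b10100 = 20; 20 == 20 -> filled
(131,124): row=0b10000011, col=0b1111100, row AND col = 0b0 = 0; 0 != 124 -> empty
(215,216): col outside [0, 215] -> not filled

Answer: no yes no no no no no yes no no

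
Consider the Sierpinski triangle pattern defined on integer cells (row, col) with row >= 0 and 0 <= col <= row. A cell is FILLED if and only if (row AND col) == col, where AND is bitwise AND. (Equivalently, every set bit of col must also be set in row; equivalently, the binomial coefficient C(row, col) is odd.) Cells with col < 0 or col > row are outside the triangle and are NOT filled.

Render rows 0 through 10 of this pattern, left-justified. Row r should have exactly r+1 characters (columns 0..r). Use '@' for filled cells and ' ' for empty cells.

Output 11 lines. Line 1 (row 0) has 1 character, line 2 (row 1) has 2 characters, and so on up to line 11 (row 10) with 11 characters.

Answer: @
@@
@ @
@@@@
@   @
@@  @@
@ @ @ @
@@@@@@@@
@       @
@@      @@
@ @     @ @

Derivation:
r0=0: @
r1=1: @@
r2=10: @ @
r3=11: @@@@
r4=100: @   @
r5=101: @@  @@
r6=110: @ @ @ @
r7=111: @@@@@@@@
r8=1000: @       @
r9=1001: @@      @@
r10=1010: @ @     @ @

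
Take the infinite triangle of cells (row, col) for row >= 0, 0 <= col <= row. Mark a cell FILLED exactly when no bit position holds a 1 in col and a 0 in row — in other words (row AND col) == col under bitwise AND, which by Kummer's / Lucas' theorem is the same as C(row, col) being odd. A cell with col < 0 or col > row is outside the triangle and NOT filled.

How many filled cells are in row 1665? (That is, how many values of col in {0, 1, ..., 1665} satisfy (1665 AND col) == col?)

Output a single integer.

1665 in binary = 11010000001
popcount(1665) = number of 1-bits in 11010000001 = 4
A col c satisfies (1665 AND c) == c iff every set bit of c is also set in 1665; each of the 4 set bits of 1665 can independently be on or off in c.
count = 2^4 = 16

Answer: 16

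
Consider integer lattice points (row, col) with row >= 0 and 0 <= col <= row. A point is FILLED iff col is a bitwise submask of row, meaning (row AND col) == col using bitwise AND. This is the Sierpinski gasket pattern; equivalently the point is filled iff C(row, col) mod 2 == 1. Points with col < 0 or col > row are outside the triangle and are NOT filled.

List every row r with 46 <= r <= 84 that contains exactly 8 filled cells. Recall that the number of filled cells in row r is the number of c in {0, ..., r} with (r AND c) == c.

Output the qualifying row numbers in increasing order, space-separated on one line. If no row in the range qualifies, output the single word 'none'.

Row r has 2^popcount(r) filled cells, so we need popcount(r) = log2(8) = 3.
Scan r = 46..84 and keep those with exactly 3 one-bits:
r=46=101110 popcount=4 -> skip
r=47=101111 popcount=5 -> skip
r=48=110000 popcount=2 -> skip
r=49=110001 popcount=3 -> KEEP
r=50=110010 popcount=3 -> KEEP
r=51=110011 popcount=4 -> skip
r=52=110100 popcount=3 -> KEEP
r=53=110101 popcount=4 -> skip
r=54=110110 popcount=4 -> skip
r=55=110111 popcount=5 -> skip
r=56=111000 popcount=3 -> KEEP
r=57=111001 popcount=4 -> skip
r=58=111010 popcount=4 -> skip
r=59=111011 popcount=5 -> skip
r=60=111100 popcount=4 -> skip
r=61=111101 popcount=5 -> skip
r=62=111110 popcount=5 -> skip
r=63=111111 popcount=6 -> skip
r=64=1000000 popcount=1 -> skip
r=65=1000001 popcount=2 -> skip
r=66=1000010 popcount=2 -> skip
r=67=1000011 popcount=3 -> KEEP
r=68=1000100 popcount=2 -> skip
r=69=1000101 popcount=3 -> KEEP
r=70=1000110 popcount=3 -> KEEP
r=71=1000111 popcount=4 -> skip
r=72=1001000 popcount=2 -> skip
r=73=1001001 popcount=3 -> KEEP
r=74=1001010 popcount=3 -> KEEP
r=75=1001011 popcount=4 -> skip
r=76=1001100 popcount=3 -> KEEP
r=77=1001101 popcount=4 -> skip
r=78=1001110 popcount=4 -> skip
r=79=1001111 popcount=5 -> skip
r=80=1010000 popcount=2 -> skip
r=81=1010001 popcount=3 -> KEEP
r=82=1010010 popcount=3 -> KEEP
r=83=1010011 popcount=4 -> skip
r=84=1010100 popcount=3 -> KEEP
Kept rows: 49 50 52 56 67 69 70 73 74 76 81 82 84

Answer: 49 50 52 56 67 69 70 73 74 76 81 82 84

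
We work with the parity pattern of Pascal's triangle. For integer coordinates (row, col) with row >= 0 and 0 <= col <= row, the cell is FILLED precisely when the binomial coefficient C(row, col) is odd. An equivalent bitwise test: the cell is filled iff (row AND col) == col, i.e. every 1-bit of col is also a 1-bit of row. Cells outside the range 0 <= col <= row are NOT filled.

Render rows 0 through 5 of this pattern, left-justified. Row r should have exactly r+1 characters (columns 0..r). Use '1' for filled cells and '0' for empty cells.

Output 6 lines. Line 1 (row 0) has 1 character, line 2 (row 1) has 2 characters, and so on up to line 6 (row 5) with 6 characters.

r0=0: 1
r1=1: 11
r2=10: 101
r3=11: 1111
r4=100: 10001
r5=101: 110011

Answer: 1
11
101
1111
10001
110011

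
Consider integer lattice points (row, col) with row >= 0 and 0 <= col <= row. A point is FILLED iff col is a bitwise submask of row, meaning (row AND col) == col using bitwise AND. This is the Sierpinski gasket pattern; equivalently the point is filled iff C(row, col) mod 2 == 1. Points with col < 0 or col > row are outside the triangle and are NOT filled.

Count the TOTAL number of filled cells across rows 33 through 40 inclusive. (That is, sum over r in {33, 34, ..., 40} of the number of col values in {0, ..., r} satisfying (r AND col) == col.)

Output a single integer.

r33=100001 pc2: +4 =4
r34=100010 pc2: +4 =8
r35=100011 pc3: +8 =16
r36=100100 pc2: +4 =20
r37=100101 pc3: +8 =28
r38=100110 pc3: +8 =36
r39=100111 pc4: +16 =52
r40=101000 pc2: +4 =56

Answer: 56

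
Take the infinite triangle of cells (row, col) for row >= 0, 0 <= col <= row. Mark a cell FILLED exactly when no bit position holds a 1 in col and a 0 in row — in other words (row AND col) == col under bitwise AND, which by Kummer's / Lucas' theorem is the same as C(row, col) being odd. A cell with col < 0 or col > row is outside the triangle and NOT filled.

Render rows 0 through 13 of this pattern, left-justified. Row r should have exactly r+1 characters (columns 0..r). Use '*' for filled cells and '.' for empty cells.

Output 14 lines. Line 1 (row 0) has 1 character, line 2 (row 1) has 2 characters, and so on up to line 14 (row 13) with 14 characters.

r0=0: *
r1=1: **
r2=10: *.*
r3=11: ****
r4=100: *...*
r5=101: **..**
r6=110: *.*.*.*
r7=111: ********
r8=1000: *.......*
r9=1001: **......**
r10=1010: *.*.....*.*
r11=1011: ****....****
r12=1100: *...*...*...*
r13=1101: **..**..**..**

Answer: *
**
*.*
****
*...*
**..**
*.*.*.*
********
*.......*
**......**
*.*.....*.*
****....****
*...*...*...*
**..**..**..**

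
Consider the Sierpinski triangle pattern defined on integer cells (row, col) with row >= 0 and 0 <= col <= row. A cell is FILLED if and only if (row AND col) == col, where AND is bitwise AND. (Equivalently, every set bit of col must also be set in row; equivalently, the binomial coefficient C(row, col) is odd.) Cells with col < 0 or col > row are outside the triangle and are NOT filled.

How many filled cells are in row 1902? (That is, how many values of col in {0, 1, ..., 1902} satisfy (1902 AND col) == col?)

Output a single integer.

Answer: 256

Derivation:
1902 in binary = 11101101110
popcount(1902) = number of 1-bits in 11101101110 = 8
A col c satisfies (1902 AND c) == c iff every set bit of c is also set in 1902; each of the 8 set bits of 1902 can independently be on or off in c.
count = 2^8 = 256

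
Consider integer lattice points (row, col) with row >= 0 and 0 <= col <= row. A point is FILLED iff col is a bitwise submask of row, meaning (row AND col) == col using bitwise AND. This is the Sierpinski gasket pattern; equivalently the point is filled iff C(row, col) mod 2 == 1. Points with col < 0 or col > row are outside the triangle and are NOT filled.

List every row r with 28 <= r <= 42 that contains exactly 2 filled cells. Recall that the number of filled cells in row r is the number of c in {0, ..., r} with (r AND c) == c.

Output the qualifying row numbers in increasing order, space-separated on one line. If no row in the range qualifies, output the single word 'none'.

Answer: 32

Derivation:
Row r has 2^popcount(r) filled cells, so we need popcount(r) = log2(2) = 1.
Scan r = 28..42 and keep those with exactly 1 one-bits:
r=28=11100 popcount=3 -> skip
r=29=11101 popcount=4 -> skip
r=30=11110 popcount=4 -> skip
r=31=11111 popcount=5 -> skip
r=32=100000 popcount=1 -> KEEP
r=33=100001 popcount=2 -> skip
r=34=100010 popcount=2 -> skip
r=35=100011 popcount=3 -> skip
r=36=100100 popcount=2 -> skip
r=37=100101 popcount=3 -> skip
r=38=100110 popcount=3 -> skip
r=39=100111 popcount=4 -> skip
r=40=101000 popcount=2 -> skip
r=41=101001 popcount=3 -> skip
r=42=101010 popcount=3 -> skip
Kept rows: 32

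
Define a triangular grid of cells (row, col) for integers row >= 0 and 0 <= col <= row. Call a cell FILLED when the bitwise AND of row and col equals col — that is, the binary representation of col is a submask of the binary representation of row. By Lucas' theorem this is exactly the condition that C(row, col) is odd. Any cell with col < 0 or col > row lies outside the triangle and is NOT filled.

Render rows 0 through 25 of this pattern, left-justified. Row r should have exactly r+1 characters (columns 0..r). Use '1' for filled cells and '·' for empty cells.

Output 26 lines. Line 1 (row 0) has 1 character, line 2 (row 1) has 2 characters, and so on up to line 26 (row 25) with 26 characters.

r0=0: 1
r1=1: 11
r2=10: 1·1
r3=11: 1111
r4=100: 1···1
r5=101: 11··11
r6=110: 1·1·1·1
r7=111: 11111111
r8=1000: 1·······1
r9=1001: 11······11
r10=1010: 1·1·····1·1
r11=1011: 1111····1111
r12=1100: 1···1···1···1
r13=1101: 11··11··11··11
r14=1110: 1·1·1·1·1·1·1·1
r15=1111: 1111111111111111
r16=10000: 1···············1
r17=10001: 11··············11
r18=10010: 1·1·············1·1
r19=10011: 1111············1111
r20=10100: 1···1···········1···1
r21=10101: 11··11··········11··11
r22=10110: 1·1·1·1·········1·1·1·1
r23=10111: 11111111········11111111
r24=11000: 1·······1·······1·······1
r25=11001: 11······11······11······11

Answer: 1
11
1·1
1111
1···1
11··11
1·1·1·1
11111111
1·······1
11······11
1·1·····1·1
1111····1111
1···1···1···1
11··11··11··11
1·1·1·1·1·1·1·1
1111111111111111
1···············1
11··············11
1·1·············1·1
1111············1111
1···1···········1···1
11··11··········11··11
1·1·1·1·········1·1·1·1
11111111········11111111
1·······1·······1·······1
11······11······11······11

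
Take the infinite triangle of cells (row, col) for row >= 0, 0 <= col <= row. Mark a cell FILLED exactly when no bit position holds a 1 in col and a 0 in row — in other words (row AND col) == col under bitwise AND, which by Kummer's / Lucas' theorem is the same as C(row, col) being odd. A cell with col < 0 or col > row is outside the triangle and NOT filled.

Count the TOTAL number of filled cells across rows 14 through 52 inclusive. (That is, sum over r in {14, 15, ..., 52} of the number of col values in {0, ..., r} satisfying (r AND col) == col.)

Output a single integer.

Answer: 392

Derivation:
r14=1110 pc3: +8 =8
r15=1111 pc4: +16 =24
r16=10000 pc1: +2 =26
r17=10001 pc2: +4 =30
r18=10010 pc2: +4 =34
r19=10011 pc3: +8 =42
r20=10100 pc2: +4 =46
r21=10101 pc3: +8 =54
r22=10110 pc3: +8 =62
r23=10111 pc4: +16 =78
r24=11000 pc2: +4 =82
r25=11001 pc3: +8 =90
r26=11010 pc3: +8 =98
r27=11011 pc4: +16 =114
r28=11100 pc3: +8 =122
r29=11101 pc4: +16 =138
r30=11110 pc4: +16 =154
r31=11111 pc5: +32 =186
r32=100000 pc1: +2 =188
r33=100001 pc2: +4 =192
r34=100010 pc2: +4 =196
r35=100011 pc3: +8 =204
r36=100100 pc2: +4 =208
r37=100101 pc3: +8 =216
r38=100110 pc3: +8 =224
r39=100111 pc4: +16 =240
r40=101000 pc2: +4 =244
r41=101001 pc3: +8 =252
r42=101010 pc3: +8 =260
r43=101011 pc4: +16 =276
r44=101100 pc3: +8 =284
r45=101101 pc4: +16 =300
r46=101110 pc4: +16 =316
r47=101111 pc5: +32 =348
r48=110000 pc2: +4 =352
r49=110001 pc3: +8 =360
r50=110010 pc3: +8 =368
r51=110011 pc4: +16 =384
r52=110100 pc3: +8 =392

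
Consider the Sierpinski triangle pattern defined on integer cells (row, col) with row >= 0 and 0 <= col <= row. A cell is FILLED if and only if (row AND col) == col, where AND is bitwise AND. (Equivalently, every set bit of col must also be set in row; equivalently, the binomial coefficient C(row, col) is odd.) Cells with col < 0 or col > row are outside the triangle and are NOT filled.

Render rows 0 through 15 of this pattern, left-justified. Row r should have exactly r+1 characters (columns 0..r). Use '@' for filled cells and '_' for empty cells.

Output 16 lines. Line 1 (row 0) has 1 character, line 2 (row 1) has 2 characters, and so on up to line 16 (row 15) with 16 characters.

Answer: @
@@
@_@
@@@@
@___@
@@__@@
@_@_@_@
@@@@@@@@
@_______@
@@______@@
@_@_____@_@
@@@@____@@@@
@___@___@___@
@@__@@__@@__@@
@_@_@_@_@_@_@_@
@@@@@@@@@@@@@@@@

Derivation:
r0=0: @
r1=1: @@
r2=10: @_@
r3=11: @@@@
r4=100: @___@
r5=101: @@__@@
r6=110: @_@_@_@
r7=111: @@@@@@@@
r8=1000: @_______@
r9=1001: @@______@@
r10=1010: @_@_____@_@
r11=1011: @@@@____@@@@
r12=1100: @___@___@___@
r13=1101: @@__@@__@@__@@
r14=1110: @_@_@_@_@_@_@_@
r15=1111: @@@@@@@@@@@@@@@@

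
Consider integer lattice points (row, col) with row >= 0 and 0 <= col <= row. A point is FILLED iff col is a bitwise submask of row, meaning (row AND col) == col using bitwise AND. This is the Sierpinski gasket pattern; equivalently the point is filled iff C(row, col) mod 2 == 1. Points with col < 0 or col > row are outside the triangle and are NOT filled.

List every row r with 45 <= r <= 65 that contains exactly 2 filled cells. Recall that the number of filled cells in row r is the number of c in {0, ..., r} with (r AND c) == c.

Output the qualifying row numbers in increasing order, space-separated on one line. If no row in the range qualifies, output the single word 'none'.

Answer: 64

Derivation:
Row r has 2^popcount(r) filled cells, so we need popcount(r) = log2(2) = 1.
Scan r = 45..65 and keep those with exactly 1 one-bits:
r=45=101101 popcount=4 -> skip
r=46=101110 popcount=4 -> skip
r=47=101111 popcount=5 -> skip
r=48=110000 popcount=2 -> skip
r=49=110001 popcount=3 -> skip
r=50=110010 popcount=3 -> skip
r=51=110011 popcount=4 -> skip
r=52=110100 popcount=3 -> skip
r=53=110101 popcount=4 -> skip
r=54=110110 popcount=4 -> skip
r=55=110111 popcount=5 -> skip
r=56=111000 popcount=3 -> skip
r=57=111001 popcount=4 -> skip
r=58=111010 popcount=4 -> skip
r=59=111011 popcount=5 -> skip
r=60=111100 popcount=4 -> skip
r=61=111101 popcount=5 -> skip
r=62=111110 popcount=5 -> skip
r=63=111111 popcount=6 -> skip
r=64=1000000 popcount=1 -> KEEP
r=65=1000001 popcount=2 -> skip
Kept rows: 64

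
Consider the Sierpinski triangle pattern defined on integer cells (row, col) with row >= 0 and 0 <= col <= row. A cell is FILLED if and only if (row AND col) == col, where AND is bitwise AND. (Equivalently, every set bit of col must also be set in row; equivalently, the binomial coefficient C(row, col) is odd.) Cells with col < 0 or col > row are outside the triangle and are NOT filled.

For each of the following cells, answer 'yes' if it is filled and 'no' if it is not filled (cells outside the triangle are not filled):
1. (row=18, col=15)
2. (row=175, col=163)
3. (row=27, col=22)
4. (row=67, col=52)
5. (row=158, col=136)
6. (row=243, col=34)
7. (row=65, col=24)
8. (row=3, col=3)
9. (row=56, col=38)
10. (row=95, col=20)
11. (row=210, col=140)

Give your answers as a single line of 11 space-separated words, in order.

Answer: no yes no no yes yes no yes no yes no

Derivation:
(18,15): row=0b10010, col=0b1111, row AND col = 0b10 = 2; 2 != 15 -> empty
(175,163): row=0b10101111, col=0b10100011, row AND col = 0b10100011 = 163; 163 == 163 -> filled
(27,22): row=0b11011, col=0b10110, row AND col = 0b10010 = 18; 18 != 22 -> empty
(67,52): row=0b1000011, col=0b110100, row AND col = 0b0 = 0; 0 != 52 -> empty
(158,136): row=0b10011110, col=0b10001000, row AND col = 0b10001000 = 136; 136 == 136 -> filled
(243,34): row=0b11110011, col=0b100010, row AND col = 0b100010 = 34; 34 == 34 -> filled
(65,24): row=0b1000001, col=0b11000, row AND col = 0b0 = 0; 0 != 24 -> empty
(3,3): row=0b11, col=0b11, row AND col = 0b11 = 3; 3 == 3 -> filled
(56,38): row=0b111000, col=0b100110, row AND col = 0b100000 = 32; 32 != 38 -> empty
(95,20): row=0b1011111, col=0b10100, row AND col = 0b10100 = 20; 20 == 20 -> filled
(210,140): row=0b11010010, col=0b10001100, row AND col = 0b10000000 = 128; 128 != 140 -> empty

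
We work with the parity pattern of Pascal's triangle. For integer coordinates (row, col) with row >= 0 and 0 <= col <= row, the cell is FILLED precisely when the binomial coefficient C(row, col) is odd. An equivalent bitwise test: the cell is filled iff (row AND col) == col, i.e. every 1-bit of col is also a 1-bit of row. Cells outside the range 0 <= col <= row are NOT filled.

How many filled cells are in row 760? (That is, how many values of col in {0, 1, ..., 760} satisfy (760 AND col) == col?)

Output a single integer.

760 in binary = 1011111000
popcount(760) = number of 1-bits in 1011111000 = 6
A col c satisfies (760 AND c) == c iff every set bit of c is also set in 760; each of the 6 set bits of 760 can independently be on or off in c.
count = 2^6 = 64

Answer: 64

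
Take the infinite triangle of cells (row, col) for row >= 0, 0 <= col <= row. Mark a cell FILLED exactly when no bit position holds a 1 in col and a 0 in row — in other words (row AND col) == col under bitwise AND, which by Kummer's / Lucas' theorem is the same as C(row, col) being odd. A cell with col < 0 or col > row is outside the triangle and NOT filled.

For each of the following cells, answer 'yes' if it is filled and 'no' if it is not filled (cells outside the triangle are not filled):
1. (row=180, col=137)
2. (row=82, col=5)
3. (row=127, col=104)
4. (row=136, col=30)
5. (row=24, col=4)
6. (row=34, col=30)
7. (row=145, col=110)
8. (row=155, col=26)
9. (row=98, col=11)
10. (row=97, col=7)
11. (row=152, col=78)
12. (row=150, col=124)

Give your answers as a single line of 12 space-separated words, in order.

Answer: no no yes no no no no yes no no no no

Derivation:
(180,137): row=0b10110100, col=0b10001001, row AND col = 0b10000000 = 128; 128 != 137 -> empty
(82,5): row=0b1010010, col=0b101, row AND col = 0b0 = 0; 0 != 5 -> empty
(127,104): row=0b1111111, col=0b1101000, row AND col = 0b1101000 = 104; 104 == 104 -> filled
(136,30): row=0b10001000, col=0b11110, row AND col = 0b1000 = 8; 8 != 30 -> empty
(24,4): row=0b11000, col=0b100, row AND col = 0b0 = 0; 0 != 4 -> empty
(34,30): row=0b100010, col=0b11110, row AND col = 0b10 = 2; 2 != 30 -> empty
(145,110): row=0b10010001, col=0b1101110, row AND col = 0b0 = 0; 0 != 110 -> empty
(155,26): row=0b10011011, col=0b11010, row AND col = 0b11010 = 26; 26 == 26 -> filled
(98,11): row=0b1100010, col=0b1011, row AND col = 0b10 = 2; 2 != 11 -> empty
(97,7): row=0b1100001, col=0b111, row AND col = 0b1 = 1; 1 != 7 -> empty
(152,78): row=0b10011000, col=0b1001110, row AND col = 0b1000 = 8; 8 != 78 -> empty
(150,124): row=0b10010110, col=0b1111100, row AND col = 0b10100 = 20; 20 != 124 -> empty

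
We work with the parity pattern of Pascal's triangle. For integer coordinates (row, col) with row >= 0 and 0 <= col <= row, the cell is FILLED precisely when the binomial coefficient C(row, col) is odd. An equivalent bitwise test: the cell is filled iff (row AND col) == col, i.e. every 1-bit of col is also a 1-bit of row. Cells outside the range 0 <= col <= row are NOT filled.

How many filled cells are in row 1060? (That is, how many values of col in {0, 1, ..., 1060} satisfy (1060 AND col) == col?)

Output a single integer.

Answer: 8

Derivation:
1060 in binary = 10000100100
popcount(1060) = number of 1-bits in 10000100100 = 3
A col c satisfies (1060 AND c) == c iff every set bit of c is also set in 1060; each of the 3 set bits of 1060 can independently be on or off in c.
count = 2^3 = 8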